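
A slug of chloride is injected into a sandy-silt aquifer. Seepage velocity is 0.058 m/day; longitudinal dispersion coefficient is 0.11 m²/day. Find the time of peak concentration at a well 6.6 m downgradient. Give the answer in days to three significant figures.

85.7 days

For the 1D instantaneous-source solution, setting ∂C/∂t = 0 at fixed x gives v²t² + 2Dt − x² = 0, so t = (√(D² + v²x²) − D)/v².
√(D² + v²x²) = √(0.11² + 0.058² × 6.6²) = 0.3983; v² = 0.003364.
t = (0.3983 − 0.11)/0.003364 = 85.7 days (vs. the pure-advection estimate x/v = 114 d).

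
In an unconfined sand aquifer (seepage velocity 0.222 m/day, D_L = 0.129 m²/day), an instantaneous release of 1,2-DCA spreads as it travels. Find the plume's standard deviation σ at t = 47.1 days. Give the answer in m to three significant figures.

Dispersive spreading gives a Gaussian with σ² = 2Dt; advection only shifts the center.
σ = √(2 × 0.129 × 47.1) = 3.49 m.

3.49 m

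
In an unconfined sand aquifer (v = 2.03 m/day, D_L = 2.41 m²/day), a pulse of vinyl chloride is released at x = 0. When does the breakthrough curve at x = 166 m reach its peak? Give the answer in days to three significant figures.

For the 1D instantaneous-source solution, setting ∂C/∂t = 0 at fixed x gives v²t² + 2Dt − x² = 0, so t = (√(D² + v²x²) − D)/v².
√(D² + v²x²) = √(2.41² + 2.03² × 166²) = 337.0; v² = 4.1209.
t = (337.0 − 2.41)/4.1209 = 81.2 days (vs. the pure-advection estimate x/v = 81.8 d).

81.2 days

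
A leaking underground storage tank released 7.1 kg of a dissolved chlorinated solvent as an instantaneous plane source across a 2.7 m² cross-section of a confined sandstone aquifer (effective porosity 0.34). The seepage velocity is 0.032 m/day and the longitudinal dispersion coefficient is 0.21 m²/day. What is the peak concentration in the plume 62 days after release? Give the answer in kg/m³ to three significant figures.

The peak of an instantaneous 1D plume sits at x = vt; there the Gaussian factor is 1 and C_max = M/(n_e·A·√(4πDt)), where n_e·A is the pore area the mass is dissolved in.
√(4πDt) = √(4π × 0.21 × 62) = 12.79 m, so C_max = 7.1/(0.34 × 2.7 × 12.79) = 0.605 kg/m³.

0.605 kg/m³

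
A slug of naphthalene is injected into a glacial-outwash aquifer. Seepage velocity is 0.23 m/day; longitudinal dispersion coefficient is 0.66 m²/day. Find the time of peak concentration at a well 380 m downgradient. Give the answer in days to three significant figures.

1640 days

For the 1D instantaneous-source solution, setting ∂C/∂t = 0 at fixed x gives v²t² + 2Dt − x² = 0, so t = (√(D² + v²x²) − D)/v².
√(D² + v²x²) = √(0.66² + 0.23² × 380²) = 87.40; v² = 0.0529.
t = (87.40 − 0.66)/0.0529 = 1640 days (vs. the pure-advection estimate x/v = 1650 d).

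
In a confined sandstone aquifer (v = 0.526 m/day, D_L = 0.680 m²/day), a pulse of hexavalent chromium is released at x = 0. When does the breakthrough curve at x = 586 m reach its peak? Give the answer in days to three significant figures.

1110 days

For the 1D instantaneous-source solution, setting ∂C/∂t = 0 at fixed x gives v²t² + 2Dt − x² = 0, so t = (√(D² + v²x²) − D)/v².
√(D² + v²x²) = √(0.680² + 0.526² × 586²) = 308.2; v² = 0.276676.
t = (308.2 − 0.680)/0.276676 = 1110 days (vs. the pure-advection estimate x/v = 1110 d).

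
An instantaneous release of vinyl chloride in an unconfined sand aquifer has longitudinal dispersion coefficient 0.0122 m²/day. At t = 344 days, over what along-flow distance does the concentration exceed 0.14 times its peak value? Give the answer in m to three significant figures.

The plume is Gaussian with σ = √(2Dt) = √(2 × 0.0122 × 344) = 2.897 m.
C/C_peak = exp(−Δx²/(2σ²)) = 0.14 ⇒ Δx = σ·√(−2 ln 0.14) = 2.897 × 1.983 = 5.745 m.
Width = 2Δx = 11.5 m.

11.5 m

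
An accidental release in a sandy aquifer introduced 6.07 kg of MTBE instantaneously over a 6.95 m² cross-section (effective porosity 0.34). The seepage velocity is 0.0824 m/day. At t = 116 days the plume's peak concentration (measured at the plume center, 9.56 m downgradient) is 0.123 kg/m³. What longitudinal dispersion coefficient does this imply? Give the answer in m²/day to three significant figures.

0.299 m²/day

At the plume center C_max = M/(n_e·A·√(4πDt)), so D = M²/(4πt·(n_e·A·C_max)²).
n_e·A·C_max = 0.34 × 6.95 × 0.123 = 0.2906 kg/m.
D = 6.07²/(4π × 116 × 0.2906²) = 0.299 m²/day.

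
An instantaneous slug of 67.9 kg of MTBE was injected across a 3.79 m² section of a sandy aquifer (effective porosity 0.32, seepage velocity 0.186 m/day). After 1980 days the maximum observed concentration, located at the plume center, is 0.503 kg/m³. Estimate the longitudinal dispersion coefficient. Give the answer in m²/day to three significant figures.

0.498 m²/day

At the plume center C_max = M/(n_e·A·√(4πDt)), so D = M²/(4πt·(n_e·A·C_max)²).
n_e·A·C_max = 0.32 × 3.79 × 0.503 = 0.6100 kg/m.
D = 67.9²/(4π × 1980 × 0.6100²) = 0.498 m²/day.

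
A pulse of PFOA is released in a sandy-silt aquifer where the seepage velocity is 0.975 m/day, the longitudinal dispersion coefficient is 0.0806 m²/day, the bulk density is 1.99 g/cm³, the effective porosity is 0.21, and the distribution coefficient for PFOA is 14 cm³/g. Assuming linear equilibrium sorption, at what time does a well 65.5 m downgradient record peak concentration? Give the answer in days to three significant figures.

8970 days

Retardation factor R = 1 + ρ_b·K_d/n = 1 + 1.99 × 14/0.21 = 133.7.
Sorption retards both mechanisms: v_R = v/R = 0.007292 m/day, D_R = D/R = 0.0006028 m²/day.
Peak time from v_R²t² + 2D_R t − x² = 0: t = (√(D_R² + v_R²x²) − D_R)/v_R².
√(D_R² + v_R²x²) = √(0.0006028² + 0.007292² × 65.5²) = 0.4776; v_R² = 5.317e-05.
t = (0.4776 − 0.0006028)/5.317e-05 = 8970 days.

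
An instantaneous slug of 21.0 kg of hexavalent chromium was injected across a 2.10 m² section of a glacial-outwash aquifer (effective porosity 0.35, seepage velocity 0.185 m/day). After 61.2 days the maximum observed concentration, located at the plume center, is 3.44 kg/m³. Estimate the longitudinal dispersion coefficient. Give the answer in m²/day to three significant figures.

At the plume center C_max = M/(n_e·A·√(4πDt)), so D = M²/(4πt·(n_e·A·C_max)²).
n_e·A·C_max = 0.35 × 2.10 × 3.44 = 2.528 kg/m.
D = 21.0²/(4π × 61.2 × 2.528²) = 0.0897 m²/day.

0.0897 m²/day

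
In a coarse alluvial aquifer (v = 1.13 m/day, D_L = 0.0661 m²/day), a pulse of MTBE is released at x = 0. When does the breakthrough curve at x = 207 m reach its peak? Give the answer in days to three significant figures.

183 days

For the 1D instantaneous-source solution, setting ∂C/∂t = 0 at fixed x gives v²t² + 2Dt − x² = 0, so t = (√(D² + v²x²) − D)/v².
√(D² + v²x²) = √(0.0661² + 1.13² × 207²) = 233.9; v² = 1.2769.
t = (233.9 − 0.0661)/1.2769 = 183 days (vs. the pure-advection estimate x/v = 183 d).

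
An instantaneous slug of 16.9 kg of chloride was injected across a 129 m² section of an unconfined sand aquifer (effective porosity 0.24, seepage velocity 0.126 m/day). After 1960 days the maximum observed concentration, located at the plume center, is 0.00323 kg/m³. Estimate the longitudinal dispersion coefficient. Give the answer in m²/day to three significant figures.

1.16 m²/day

At the plume center C_max = M/(n_e·A·√(4πDt)), so D = M²/(4πt·(n_e·A·C_max)²).
n_e·A·C_max = 0.24 × 129 × 0.00323 = 0.1000 kg/m.
D = 16.9²/(4π × 1960 × 0.1000²) = 1.16 m²/day.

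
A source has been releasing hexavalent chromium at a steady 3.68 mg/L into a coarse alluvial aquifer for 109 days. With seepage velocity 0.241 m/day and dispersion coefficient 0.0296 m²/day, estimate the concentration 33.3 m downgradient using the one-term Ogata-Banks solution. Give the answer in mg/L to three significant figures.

0.0104 mg/L

For a continuous step input, C/C₀ ≈ ½·erfc((x−vt)/(2√(Dt))).
vt = 0.241 × 109 = 26.269 m and 2√(Dt) = 2√(0.0296 × 109) = 3.592 m.
Argument (x−vt)/(2√(Dt)) = (33.3 − 26.269)/3.592 = 1.957; ½·erfc(1.957) = 0.002823.
C = 3.68 × 0.002823 = 0.0104 mg/L.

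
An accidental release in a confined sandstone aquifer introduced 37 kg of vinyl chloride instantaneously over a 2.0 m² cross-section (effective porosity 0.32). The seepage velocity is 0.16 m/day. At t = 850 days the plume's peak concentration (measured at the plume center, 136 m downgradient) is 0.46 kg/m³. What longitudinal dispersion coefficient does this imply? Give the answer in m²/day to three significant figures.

1.48 m²/day

At the plume center C_max = M/(n_e·A·√(4πDt)), so D = M²/(4πt·(n_e·A·C_max)²).
n_e·A·C_max = 0.32 × 2.0 × 0.46 = 0.2944 kg/m.
D = 37²/(4π × 850 × 0.2944²) = 1.48 m²/day.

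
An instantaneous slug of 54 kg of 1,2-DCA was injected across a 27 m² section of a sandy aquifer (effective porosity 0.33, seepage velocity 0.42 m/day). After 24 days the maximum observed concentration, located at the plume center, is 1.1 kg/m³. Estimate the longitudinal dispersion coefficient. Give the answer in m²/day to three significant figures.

0.101 m²/day

At the plume center C_max = M/(n_e·A·√(4πDt)), so D = M²/(4πt·(n_e·A·C_max)²).
n_e·A·C_max = 0.33 × 27 × 1.1 = 9.801 kg/m.
D = 54²/(4π × 24 × 9.801²) = 0.101 m²/day.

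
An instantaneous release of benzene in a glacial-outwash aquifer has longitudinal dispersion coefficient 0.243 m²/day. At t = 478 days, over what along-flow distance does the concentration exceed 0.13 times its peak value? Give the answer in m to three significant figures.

The plume is Gaussian with σ = √(2Dt) = √(2 × 0.243 × 478) = 15.24 m.
C/C_peak = exp(−Δx²/(2σ²)) = 0.13 ⇒ Δx = σ·√(−2 ln 0.13) = 15.24 × 2.020 = 30.78 m.
Width = 2Δx = 61.6 m.

61.6 m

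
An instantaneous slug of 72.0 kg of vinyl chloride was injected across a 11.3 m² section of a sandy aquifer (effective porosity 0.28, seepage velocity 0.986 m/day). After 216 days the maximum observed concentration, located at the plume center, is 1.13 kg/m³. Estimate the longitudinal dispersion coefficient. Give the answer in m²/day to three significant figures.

0.149 m²/day

At the plume center C_max = M/(n_e·A·√(4πDt)), so D = M²/(4πt·(n_e·A·C_max)²).
n_e·A·C_max = 0.28 × 11.3 × 1.13 = 3.575 kg/m.
D = 72.0²/(4π × 216 × 3.575²) = 0.149 m²/day.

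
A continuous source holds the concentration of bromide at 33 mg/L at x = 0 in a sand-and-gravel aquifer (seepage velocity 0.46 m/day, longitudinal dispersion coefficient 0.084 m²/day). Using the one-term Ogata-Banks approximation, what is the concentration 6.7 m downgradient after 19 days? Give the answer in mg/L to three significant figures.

For a continuous step input, C/C₀ ≈ ½·erfc((x−vt)/(2√(Dt))).
vt = 0.46 × 19 = 8.74 m and 2√(Dt) = 2√(0.084 × 19) = 2.527 m.
Argument (x−vt)/(2√(Dt)) = (6.7 − 8.74)/2.527 = -0.8073; ½·erfc(-0.8073) = 0.8732.
C = 33 × 0.8732 = 28.8 mg/L.

28.8 mg/L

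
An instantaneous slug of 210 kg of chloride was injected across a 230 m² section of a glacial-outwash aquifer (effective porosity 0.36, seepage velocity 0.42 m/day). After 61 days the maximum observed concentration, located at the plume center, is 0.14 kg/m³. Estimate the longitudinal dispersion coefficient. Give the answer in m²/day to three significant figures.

0.428 m²/day

At the plume center C_max = M/(n_e·A·√(4πDt)), so D = M²/(4πt·(n_e·A·C_max)²).
n_e·A·C_max = 0.36 × 230 × 0.14 = 11.59 kg/m.
D = 210²/(4π × 61 × 11.59²) = 0.428 m²/day.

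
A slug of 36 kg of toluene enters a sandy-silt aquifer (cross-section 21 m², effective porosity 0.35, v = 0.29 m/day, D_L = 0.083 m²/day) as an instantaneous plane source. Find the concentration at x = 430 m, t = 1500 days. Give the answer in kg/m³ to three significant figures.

For an instantaneous plane source, C(x,t) = M/(n_e·A·√(4πDt)) · exp(−(x−vt)²/(4Dt)), with n_e·A the pore (flow) area.
Plume center vt = 0.29 × 1500 = 435 m, so the well at 430 m is 5 m upgradient of the peak.
√(4πDt) = 39.55 m, giving peak height M/(n_e·A·√(4πDt)) = 36/(0.35 × 21 × 39.55) = 0.1238 kg/m³.
(x−vt)²/(4Dt) = (-5)²/(4 × 0.083 × 1500) = 0.05020; exp(−0.05020) = 0.9510.
C = 0.1238 × 0.9510 = 0.118 kg/m³.

0.118 kg/m³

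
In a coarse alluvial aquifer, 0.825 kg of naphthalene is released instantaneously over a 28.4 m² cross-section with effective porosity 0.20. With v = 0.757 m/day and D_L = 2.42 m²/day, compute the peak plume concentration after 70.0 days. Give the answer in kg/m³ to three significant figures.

The peak of an instantaneous 1D plume sits at x = vt; there the Gaussian factor is 1 and C_max = M/(n_e·A·√(4πDt)), where n_e·A is the pore area the mass is dissolved in.
√(4πDt) = √(4π × 2.42 × 70.0) = 46.14 m, so C_max = 0.825/(0.20 × 28.4 × 46.14) = 0.00315 kg/m³.

0.00315 kg/m³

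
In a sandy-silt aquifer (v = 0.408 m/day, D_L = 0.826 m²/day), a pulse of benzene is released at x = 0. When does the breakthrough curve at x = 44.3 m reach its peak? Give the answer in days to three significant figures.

104 days

For the 1D instantaneous-source solution, setting ∂C/∂t = 0 at fixed x gives v²t² + 2Dt − x² = 0, so t = (√(D² + v²x²) − D)/v².
√(D² + v²x²) = √(0.826² + 0.408² × 44.3²) = 18.09; v² = 0.166464.
t = (18.09 − 0.826)/0.166464 = 104 days (vs. the pure-advection estimate x/v = 109 d).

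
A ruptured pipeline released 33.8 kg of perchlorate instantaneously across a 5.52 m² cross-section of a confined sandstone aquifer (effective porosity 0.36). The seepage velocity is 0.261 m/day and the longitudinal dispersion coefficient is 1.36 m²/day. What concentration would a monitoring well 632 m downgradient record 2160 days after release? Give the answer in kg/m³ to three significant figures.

0.0596 kg/m³

For an instantaneous plane source, C(x,t) = M/(n_e·A·√(4πDt)) · exp(−(x−vt)²/(4Dt)), with n_e·A the pore (flow) area.
Plume center vt = 0.261 × 2160 = 563.76 m, so the well at 632 m is 68.24 m downgradient of the peak.
√(4πDt) = 192.1 m, giving peak height M/(n_e·A·√(4πDt)) = 33.8/(0.36 × 5.52 × 192.1) = 0.08854 kg/m³.
(x−vt)²/(4Dt) = (68.24)²/(4 × 1.36 × 2160) = 0.3963; exp(−0.3963) = 0.6728.
C = 0.08854 × 0.6728 = 0.0596 kg/m³.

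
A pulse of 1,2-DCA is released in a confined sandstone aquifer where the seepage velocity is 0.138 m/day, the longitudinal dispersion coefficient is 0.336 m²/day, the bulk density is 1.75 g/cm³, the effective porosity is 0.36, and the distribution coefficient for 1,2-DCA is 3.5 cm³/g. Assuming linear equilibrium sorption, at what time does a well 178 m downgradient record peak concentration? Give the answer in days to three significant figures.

Retardation factor R = 1 + ρ_b·K_d/n = 1 + 1.75 × 3.5/0.36 = 18.01.
Sorption retards both mechanisms: v_R = v/R = 0.007662 m/day, D_R = D/R = 0.01866 m²/day.
Peak time from v_R²t² + 2D_R t − x² = 0: t = (√(D_R² + v_R²x²) − D_R)/v_R².
√(D_R² + v_R²x²) = √(0.01866² + 0.007662² × 178²) = 1.364; v_R² = 5.871e-05.
t = (1.364 − 0.01866)/5.871e-05 = 22900 days.

22900 days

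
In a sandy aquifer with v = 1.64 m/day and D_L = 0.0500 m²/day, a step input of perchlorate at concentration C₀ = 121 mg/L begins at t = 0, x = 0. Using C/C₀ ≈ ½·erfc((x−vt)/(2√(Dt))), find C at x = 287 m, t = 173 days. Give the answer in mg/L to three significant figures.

For a continuous step input, C/C₀ ≈ ½·erfc((x−vt)/(2√(Dt))).
vt = 1.64 × 173 = 283.72 m and 2√(Dt) = 2√(0.0500 × 173) = 5.882 m.
Argument (x−vt)/(2√(Dt)) = (287 − 283.72)/5.882 = 0.5576; ½·erfc(0.5576) = 0.2152.
C = 121 × 0.2152 = 26.0 mg/L.

26.0 mg/L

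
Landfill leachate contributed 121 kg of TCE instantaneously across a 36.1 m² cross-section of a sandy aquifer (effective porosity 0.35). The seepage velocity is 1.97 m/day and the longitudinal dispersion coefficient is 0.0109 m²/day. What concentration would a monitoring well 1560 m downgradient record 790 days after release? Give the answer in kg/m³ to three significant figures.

0.619 kg/m³

For an instantaneous plane source, C(x,t) = M/(n_e·A·√(4πDt)) · exp(−(x−vt)²/(4Dt)), with n_e·A the pore (flow) area.
Plume center vt = 1.97 × 790 = 1556.3 m, so the well at 1560 m is 3.7 m downgradient of the peak.
√(4πDt) = 10.40 m, giving peak height M/(n_e·A·√(4πDt)) = 121/(0.35 × 36.1 × 10.40) = 0.9208 kg/m³.
(x−vt)²/(4Dt) = (3.7)²/(4 × 0.0109 × 790) = 0.3975; exp(−0.3975) = 0.6720.
C = 0.9208 × 0.6720 = 0.619 kg/m³.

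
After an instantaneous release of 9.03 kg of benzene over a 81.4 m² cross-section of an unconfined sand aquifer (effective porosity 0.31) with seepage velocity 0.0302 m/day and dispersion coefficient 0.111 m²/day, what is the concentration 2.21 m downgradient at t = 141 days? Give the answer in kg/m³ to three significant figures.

0.0239 kg/m³

For an instantaneous plane source, C(x,t) = M/(n_e·A·√(4πDt)) · exp(−(x−vt)²/(4Dt)), with n_e·A the pore (flow) area.
Plume center vt = 0.0302 × 141 = 4.2582 m, so the well at 2.21 m is 2.0482 m upgradient of the peak.
√(4πDt) = 14.02 m, giving peak height M/(n_e·A·√(4πDt)) = 9.03/(0.31 × 81.4 × 14.02) = 0.02552 kg/m³.
(x−vt)²/(4Dt) = (-2.0482)²/(4 × 0.111 × 141) = 0.06701; exp(−0.06701) = 0.9352.
C = 0.02552 × 0.9352 = 0.0239 kg/m³.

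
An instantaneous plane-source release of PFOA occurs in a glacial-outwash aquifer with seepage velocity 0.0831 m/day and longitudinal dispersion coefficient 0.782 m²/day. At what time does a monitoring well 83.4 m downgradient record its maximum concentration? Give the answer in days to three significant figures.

For the 1D instantaneous-source solution, setting ∂C/∂t = 0 at fixed x gives v²t² + 2Dt − x² = 0, so t = (√(D² + v²x²) − D)/v².
√(D² + v²x²) = √(0.782² + 0.0831² × 83.4²) = 6.975; v² = 0.00690561.
t = (6.975 − 0.782)/0.00690561 = 897 days (vs. the pure-advection estimate x/v = 1000 d).

897 days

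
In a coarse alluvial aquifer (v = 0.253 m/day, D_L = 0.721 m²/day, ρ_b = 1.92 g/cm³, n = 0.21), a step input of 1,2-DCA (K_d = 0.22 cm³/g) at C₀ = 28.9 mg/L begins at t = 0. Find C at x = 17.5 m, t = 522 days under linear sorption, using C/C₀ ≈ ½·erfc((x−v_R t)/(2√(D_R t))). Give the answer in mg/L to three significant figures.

Retardation factor R = 1 + ρ_b·K_d/n = 1 + 1.92 × 0.22/0.21 = 3.011.
Sorption retards both mechanisms: v_R = v/R = 0.08403 m/day, D_R = D/R = 0.2395 m²/day.
v_R·t = 0.08403 × 522 = 43.86366 m; 2√(D_R t) = 22.36 m; argument = (17.5 − 43.86366)/22.36 = -1.179.
C = C₀ × ½·erfc(-1.179) = 28.9 × 0.9523 = 27.5 mg/L.

27.5 mg/L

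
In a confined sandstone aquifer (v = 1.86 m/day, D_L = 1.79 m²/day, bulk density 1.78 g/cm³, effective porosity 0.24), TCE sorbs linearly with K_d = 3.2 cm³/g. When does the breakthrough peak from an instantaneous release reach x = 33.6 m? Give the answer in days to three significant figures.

434 days

Retardation factor R = 1 + ρ_b·K_d/n = 1 + 1.78 × 3.2/0.24 = 24.73.
Sorption retards both mechanisms: v_R = v/R = 0.07521 m/day, D_R = D/R = 0.07238 m²/day.
Peak time from v_R²t² + 2D_R t − x² = 0: t = (√(D_R² + v_R²x²) − D_R)/v_R².
√(D_R² + v_R²x²) = √(0.07238² + 0.07521² × 33.6²) = 2.528; v_R² = 0.005657.
t = (2.528 − 0.07238)/0.005657 = 434 days.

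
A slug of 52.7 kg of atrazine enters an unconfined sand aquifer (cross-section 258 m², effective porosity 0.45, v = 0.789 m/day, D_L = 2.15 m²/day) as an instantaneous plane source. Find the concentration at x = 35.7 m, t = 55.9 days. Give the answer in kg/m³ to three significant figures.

For an instantaneous plane source, C(x,t) = M/(n_e·A·√(4πDt)) · exp(−(x−vt)²/(4Dt)), with n_e·A the pore (flow) area.
Plume center vt = 0.789 × 55.9 = 44.1051 m, so the well at 35.7 m is 8.4051 m upgradient of the peak.
√(4πDt) = 38.86 m, giving peak height M/(n_e·A·√(4πDt)) = 52.7/(0.45 × 258 × 38.86) = 0.01168 kg/m³.
(x−vt)²/(4Dt) = (-8.4051)²/(4 × 2.15 × 55.9) = 0.1470; exp(−0.1470) = 0.8633.
C = 0.01168 × 0.8633 = 0.0101 kg/m³.

0.0101 kg/m³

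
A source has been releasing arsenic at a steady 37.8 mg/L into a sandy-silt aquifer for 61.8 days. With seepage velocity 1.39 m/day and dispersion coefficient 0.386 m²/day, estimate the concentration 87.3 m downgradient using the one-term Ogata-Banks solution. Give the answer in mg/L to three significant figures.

For a continuous step input, C/C₀ ≈ ½·erfc((x−vt)/(2√(Dt))).
vt = 1.39 × 61.8 = 85.902 m and 2√(Dt) = 2√(0.386 × 61.8) = 9.768 m.
Argument (x−vt)/(2√(Dt)) = (87.3 − 85.902)/9.768 = 0.1431; ½·erfc(0.1431) = 0.4198.
C = 37.8 × 0.4198 = 15.9 mg/L.

15.9 mg/L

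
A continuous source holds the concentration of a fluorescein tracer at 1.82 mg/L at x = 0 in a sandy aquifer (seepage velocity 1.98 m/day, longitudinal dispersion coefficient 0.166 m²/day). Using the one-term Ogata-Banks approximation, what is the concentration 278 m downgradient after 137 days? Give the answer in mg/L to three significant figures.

0.289 mg/L

For a continuous step input, C/C₀ ≈ ½·erfc((x−vt)/(2√(Dt))).
vt = 1.98 × 137 = 271.26 m and 2√(Dt) = 2√(0.166 × 137) = 9.538 m.
Argument (x−vt)/(2√(Dt)) = (278 − 271.26)/9.538 = 0.7066; ½·erfc(0.7066) = 0.1588.
C = 1.82 × 0.1588 = 0.289 mg/L.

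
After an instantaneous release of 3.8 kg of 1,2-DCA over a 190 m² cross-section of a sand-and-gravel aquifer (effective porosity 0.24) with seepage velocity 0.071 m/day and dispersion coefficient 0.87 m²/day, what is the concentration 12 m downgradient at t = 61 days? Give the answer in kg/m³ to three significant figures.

For an instantaneous plane source, C(x,t) = M/(n_e·A·√(4πDt)) · exp(−(x−vt)²/(4Dt)), with n_e·A the pore (flow) area.
Plume center vt = 0.071 × 61 = 4.331 m, so the well at 12 m is 7.669 m downgradient of the peak.
√(4πDt) = 25.82 m, giving peak height M/(n_e·A·√(4πDt)) = 3.8/(0.24 × 190 × 25.82) = 0.003227 kg/m³.
(x−vt)²/(4Dt) = (7.669)²/(4 × 0.87 × 61) = 0.2771; exp(−0.2771) = 0.7580.
C = 0.003227 × 0.7580 = 0.00245 kg/m³.

0.00245 kg/m³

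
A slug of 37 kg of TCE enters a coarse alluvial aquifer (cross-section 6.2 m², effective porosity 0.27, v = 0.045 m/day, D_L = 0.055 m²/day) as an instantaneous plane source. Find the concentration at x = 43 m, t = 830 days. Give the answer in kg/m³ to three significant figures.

0.775 kg/m³

For an instantaneous plane source, C(x,t) = M/(n_e·A·√(4πDt)) · exp(−(x−vt)²/(4Dt)), with n_e·A the pore (flow) area.
Plume center vt = 0.045 × 830 = 37.35 m, so the well at 43 m is 5.65 m downgradient of the peak.
√(4πDt) = 23.95 m, giving peak height M/(n_e·A·√(4πDt)) = 37/(0.27 × 6.2 × 23.95) = 0.9229 kg/m³.
(x−vt)²/(4Dt) = (5.65)²/(4 × 0.055 × 830) = 0.1748; exp(−0.1748) = 0.8396.
C = 0.9229 × 0.8396 = 0.775 kg/m³.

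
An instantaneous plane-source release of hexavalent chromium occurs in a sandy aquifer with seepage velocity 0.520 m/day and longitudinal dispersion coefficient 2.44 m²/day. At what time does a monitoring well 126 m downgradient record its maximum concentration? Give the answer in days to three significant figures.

233 days

For the 1D instantaneous-source solution, setting ∂C/∂t = 0 at fixed x gives v²t² + 2Dt − x² = 0, so t = (√(D² + v²x²) − D)/v².
√(D² + v²x²) = √(2.44² + 0.520² × 126²) = 65.57; v² = 0.2704.
t = (65.57 − 2.44)/0.2704 = 233 days (vs. the pure-advection estimate x/v = 242 d).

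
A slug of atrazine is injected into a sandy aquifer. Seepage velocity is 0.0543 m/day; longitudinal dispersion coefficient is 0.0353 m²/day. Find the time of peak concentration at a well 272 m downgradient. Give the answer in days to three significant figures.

5000 days

For the 1D instantaneous-source solution, setting ∂C/∂t = 0 at fixed x gives v²t² + 2Dt − x² = 0, so t = (√(D² + v²x²) − D)/v².
√(D² + v²x²) = √(0.0353² + 0.0543² × 272²) = 14.77; v² = 0.00294849.
t = (14.77 − 0.0353)/0.00294849 = 5000 days (vs. the pure-advection estimate x/v = 5010 d).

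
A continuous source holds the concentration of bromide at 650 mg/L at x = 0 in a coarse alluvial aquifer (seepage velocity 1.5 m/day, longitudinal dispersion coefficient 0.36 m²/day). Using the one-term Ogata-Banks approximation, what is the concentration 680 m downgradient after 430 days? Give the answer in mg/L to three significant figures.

15.2 mg/L

For a continuous step input, C/C₀ ≈ ½·erfc((x−vt)/(2√(Dt))).
vt = 1.5 × 430 = 645 m and 2√(Dt) = 2√(0.36 × 430) = 24.88 m.
Argument (x−vt)/(2√(Dt)) = (680 − 645)/24.88 = 1.407; ½·erfc(1.407) = 0.02331.
C = 650 × 0.02331 = 15.2 mg/L.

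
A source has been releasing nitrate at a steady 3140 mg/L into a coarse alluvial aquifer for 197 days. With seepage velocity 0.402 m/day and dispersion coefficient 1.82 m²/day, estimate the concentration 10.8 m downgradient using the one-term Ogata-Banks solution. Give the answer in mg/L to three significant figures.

For a continuous step input, C/C₀ ≈ ½·erfc((x−vt)/(2√(Dt))).
vt = 0.402 × 197 = 79.194 m and 2√(Dt) = 2√(1.82 × 197) = 37.87 m.
Argument (x−vt)/(2√(Dt)) = (10.8 − 79.194)/37.87 = -1.806; ½·erfc(-1.806) = 0.9947.
C = 3140 × 0.9947 = 3120 mg/L.

3120 mg/L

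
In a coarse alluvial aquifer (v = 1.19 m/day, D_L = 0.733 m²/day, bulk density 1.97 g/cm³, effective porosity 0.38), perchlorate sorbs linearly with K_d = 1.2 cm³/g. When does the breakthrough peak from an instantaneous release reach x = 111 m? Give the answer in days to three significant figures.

Retardation factor R = 1 + ρ_b·K_d/n = 1 + 1.97 × 1.2/0.38 = 7.221.
Sorption retards both mechanisms: v_R = v/R = 0.1648 m/day, D_R = D/R = 0.1015 m²/day.
Peak time from v_R²t² + 2D_R t − x² = 0: t = (√(D_R² + v_R²x²) − D_R)/v_R².
√(D_R² + v_R²x²) = √(0.1015² + 0.1648² × 111²) = 18.29; v_R² = 0.02716.
t = (18.29 − 0.1015)/0.02716 = 670 days.

670 days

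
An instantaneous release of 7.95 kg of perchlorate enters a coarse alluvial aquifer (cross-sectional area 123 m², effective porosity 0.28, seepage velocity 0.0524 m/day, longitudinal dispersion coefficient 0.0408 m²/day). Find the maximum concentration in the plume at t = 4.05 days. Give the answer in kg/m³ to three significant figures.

0.160 kg/m³

The peak of an instantaneous 1D plume sits at x = vt; there the Gaussian factor is 1 and C_max = M/(n_e·A·√(4πDt)), where n_e·A is the pore area the mass is dissolved in.
√(4πDt) = √(4π × 0.0408 × 4.05) = 1.441 m, so C_max = 7.95/(0.28 × 123 × 1.441) = 0.160 kg/m³.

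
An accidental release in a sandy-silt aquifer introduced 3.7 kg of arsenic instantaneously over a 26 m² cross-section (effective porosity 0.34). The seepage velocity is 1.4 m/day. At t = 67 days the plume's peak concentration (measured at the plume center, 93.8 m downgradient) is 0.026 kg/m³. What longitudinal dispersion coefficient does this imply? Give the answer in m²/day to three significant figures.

0.308 m²/day

At the plume center C_max = M/(n_e·A·√(4πDt)), so D = M²/(4πt·(n_e·A·C_max)²).
n_e·A·C_max = 0.34 × 26 × 0.026 = 0.2298 kg/m.
D = 3.7²/(4π × 67 × 0.2298²) = 0.308 m²/day.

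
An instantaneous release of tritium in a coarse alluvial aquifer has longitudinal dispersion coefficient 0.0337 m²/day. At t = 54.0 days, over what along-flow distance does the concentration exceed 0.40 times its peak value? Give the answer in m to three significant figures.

5.17 m

The plume is Gaussian with σ = √(2Dt) = √(2 × 0.0337 × 54.0) = 1.908 m.
C/C_peak = exp(−Δx²/(2σ²)) = 0.40 ⇒ Δx = σ·√(−2 ln 0.40) = 1.908 × 1.354 = 2.583 m.
Width = 2Δx = 5.17 m.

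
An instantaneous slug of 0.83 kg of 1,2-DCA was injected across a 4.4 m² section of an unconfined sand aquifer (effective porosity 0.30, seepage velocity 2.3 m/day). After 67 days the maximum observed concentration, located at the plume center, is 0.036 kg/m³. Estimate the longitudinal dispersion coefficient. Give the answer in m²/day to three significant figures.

At the plume center C_max = M/(n_e·A·√(4πDt)), so D = M²/(4πt·(n_e·A·C_max)²).
n_e·A·C_max = 0.30 × 4.4 × 0.036 = 0.04752 kg/m.
D = 0.83²/(4π × 67 × 0.04752²) = 0.362 m²/day.

0.362 m²/day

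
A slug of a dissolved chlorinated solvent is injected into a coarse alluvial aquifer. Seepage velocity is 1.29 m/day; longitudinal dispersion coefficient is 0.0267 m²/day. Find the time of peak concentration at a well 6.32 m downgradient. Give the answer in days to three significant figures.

4.88 days

For the 1D instantaneous-source solution, setting ∂C/∂t = 0 at fixed x gives v²t² + 2Dt − x² = 0, so t = (√(D² + v²x²) − D)/v².
√(D² + v²x²) = √(0.0267² + 1.29² × 6.32²) = 8.153; v² = 1.6641.
t = (8.153 − 0.0267)/1.6641 = 4.88 days (vs. the pure-advection estimate x/v = 4.90 d).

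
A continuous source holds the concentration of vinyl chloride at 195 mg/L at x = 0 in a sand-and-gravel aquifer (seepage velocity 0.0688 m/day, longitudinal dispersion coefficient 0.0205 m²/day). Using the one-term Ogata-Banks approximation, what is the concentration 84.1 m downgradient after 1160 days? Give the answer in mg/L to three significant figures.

52.0 mg/L

For a continuous step input, C/C₀ ≈ ½·erfc((x−vt)/(2√(Dt))).
vt = 0.0688 × 1160 = 79.808 m and 2√(Dt) = 2√(0.0205 × 1160) = 9.753 m.
Argument (x−vt)/(2√(Dt)) = (84.1 − 79.808)/9.753 = 0.4401; ½·erfc(0.4401) = 0.2668.
C = 195 × 0.2668 = 52.0 mg/L.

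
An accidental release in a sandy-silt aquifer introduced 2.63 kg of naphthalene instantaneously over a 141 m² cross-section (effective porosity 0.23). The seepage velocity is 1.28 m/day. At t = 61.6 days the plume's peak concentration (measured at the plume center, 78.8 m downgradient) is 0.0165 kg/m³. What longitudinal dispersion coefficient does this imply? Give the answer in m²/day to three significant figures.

At the plume center C_max = M/(n_e·A·√(4πDt)), so D = M²/(4πt·(n_e·A·C_max)²).
n_e·A·C_max = 0.23 × 141 × 0.0165 = 0.5351 kg/m.
D = 2.63²/(4π × 61.6 × 0.5351²) = 0.0312 m²/day.

0.0312 m²/day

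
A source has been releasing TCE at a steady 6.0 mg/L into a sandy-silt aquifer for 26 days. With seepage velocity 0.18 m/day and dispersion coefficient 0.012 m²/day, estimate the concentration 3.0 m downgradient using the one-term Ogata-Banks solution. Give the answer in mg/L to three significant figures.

For a continuous step input, C/C₀ ≈ ½·erfc((x−vt)/(2√(Dt))).
vt = 0.18 × 26 = 4.68 m and 2√(Dt) = 2√(0.012 × 26) = 1.117 m.
Argument (x−vt)/(2√(Dt)) = (3.0 − 4.68)/1.117 = -1.504; ½·erfc(-1.504) = 0.9833.
C = 6.0 × 0.9833 = 5.90 mg/L.

5.90 mg/L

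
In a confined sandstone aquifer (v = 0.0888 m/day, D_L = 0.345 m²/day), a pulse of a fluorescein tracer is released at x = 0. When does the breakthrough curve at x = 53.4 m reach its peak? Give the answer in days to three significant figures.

For the 1D instantaneous-source solution, setting ∂C/∂t = 0 at fixed x gives v²t² + 2Dt − x² = 0, so t = (√(D² + v²x²) − D)/v².
√(D² + v²x²) = √(0.345² + 0.0888² × 53.4²) = 4.754; v² = 0.00788544.
t = (4.754 − 0.345)/0.00788544 = 559 days (vs. the pure-advection estimate x/v = 601 d).

559 days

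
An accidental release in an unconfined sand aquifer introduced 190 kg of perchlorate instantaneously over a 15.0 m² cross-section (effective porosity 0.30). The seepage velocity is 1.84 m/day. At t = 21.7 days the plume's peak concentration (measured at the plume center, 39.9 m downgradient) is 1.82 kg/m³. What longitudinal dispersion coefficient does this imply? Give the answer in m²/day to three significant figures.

1.97 m²/day

At the plume center C_max = M/(n_e·A·√(4πDt)), so D = M²/(4πt·(n_e·A·C_max)²).
n_e·A·C_max = 0.30 × 15.0 × 1.82 = 8.190 kg/m.
D = 190²/(4π × 21.7 × 8.190²) = 1.97 m²/day.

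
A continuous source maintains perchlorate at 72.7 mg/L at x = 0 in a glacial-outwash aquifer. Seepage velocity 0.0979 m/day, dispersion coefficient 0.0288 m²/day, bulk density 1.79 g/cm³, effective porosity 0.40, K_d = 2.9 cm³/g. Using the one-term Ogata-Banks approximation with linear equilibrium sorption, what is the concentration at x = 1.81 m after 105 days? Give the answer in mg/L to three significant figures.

Retardation factor R = 1 + ρ_b·K_d/n = 1 + 1.79 × 2.9/0.40 = 13.98.
Sorption retards both mechanisms: v_R = v/R = 0.007003 m/day, D_R = D/R = 0.002060 m²/day.
v_R·t = 0.007003 × 105 = 0.735315 m; 2√(D_R t) = 0.9302 m; argument = (1.81 − 0.735315)/0.9302 = 1.155.
C = C₀ × ½·erfc(1.155) = 72.7 × 0.05119 = 3.72 mg/L.

3.72 mg/L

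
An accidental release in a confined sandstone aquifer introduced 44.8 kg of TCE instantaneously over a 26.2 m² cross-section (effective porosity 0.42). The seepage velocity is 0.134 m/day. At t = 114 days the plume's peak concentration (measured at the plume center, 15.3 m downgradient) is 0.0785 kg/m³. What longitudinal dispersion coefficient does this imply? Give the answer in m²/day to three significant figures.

At the plume center C_max = M/(n_e·A·√(4πDt)), so D = M²/(4πt·(n_e·A·C_max)²).
n_e·A·C_max = 0.42 × 26.2 × 0.0785 = 0.8638 kg/m.
D = 44.8²/(4π × 114 × 0.8638²) = 1.88 m²/day.

1.88 m²/day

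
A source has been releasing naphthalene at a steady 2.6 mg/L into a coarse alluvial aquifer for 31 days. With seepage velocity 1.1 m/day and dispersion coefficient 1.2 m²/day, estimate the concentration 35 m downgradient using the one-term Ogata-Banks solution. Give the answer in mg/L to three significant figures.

1.19 mg/L

For a continuous step input, C/C₀ ≈ ½·erfc((x−vt)/(2√(Dt))).
vt = 1.1 × 31 = 34.1 m and 2√(Dt) = 2√(1.2 × 31) = 12.20 m.
Argument (x−vt)/(2√(Dt)) = (35 − 34.1)/12.20 = 0.07377; ½·erfc(0.07377) = 0.4585.
C = 2.6 × 0.4585 = 1.19 mg/L.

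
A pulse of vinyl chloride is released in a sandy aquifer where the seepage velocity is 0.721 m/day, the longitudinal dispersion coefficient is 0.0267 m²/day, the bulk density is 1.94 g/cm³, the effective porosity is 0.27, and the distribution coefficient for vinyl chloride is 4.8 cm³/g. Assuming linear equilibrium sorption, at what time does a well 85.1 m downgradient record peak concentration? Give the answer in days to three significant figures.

4190 days

Retardation factor R = 1 + ρ_b·K_d/n = 1 + 1.94 × 4.8/0.27 = 35.49.
Sorption retards both mechanisms: v_R = v/R = 0.02032 m/day, D_R = D/R = 0.0007523 m²/day.
Peak time from v_R²t² + 2D_R t − x² = 0: t = (√(D_R² + v_R²x²) − D_R)/v_R².
√(D_R² + v_R²x²) = √(0.0007523² + 0.02032² × 85.1²) = 1.729; v_R² = 0.0004129.
t = (1.729 − 0.0007523)/0.0004129 = 4190 days.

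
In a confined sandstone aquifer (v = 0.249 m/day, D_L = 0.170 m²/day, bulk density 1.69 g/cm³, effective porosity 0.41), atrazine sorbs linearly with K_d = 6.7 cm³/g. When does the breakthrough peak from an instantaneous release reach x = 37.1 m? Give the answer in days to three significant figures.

Retardation factor R = 1 + ρ_b·K_d/n = 1 + 1.69 × 6.7/0.41 = 28.62.
Sorption retards both mechanisms: v_R = v/R = 0.008700 m/day, D_R = D/R = 0.005940 m²/day.
Peak time from v_R²t² + 2D_R t − x² = 0: t = (√(D_R² + v_R²x²) − D_R)/v_R².
√(D_R² + v_R²x²) = √(0.005940² + 0.008700² × 37.1²) = 0.3228; v_R² = 7.569e-05.
t = (0.3228 − 0.005940)/7.569e-05 = 4190 days.

4190 days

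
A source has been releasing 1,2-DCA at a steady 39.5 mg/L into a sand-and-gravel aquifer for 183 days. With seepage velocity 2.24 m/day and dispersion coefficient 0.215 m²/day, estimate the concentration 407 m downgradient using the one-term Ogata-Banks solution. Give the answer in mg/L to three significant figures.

24.8 mg/L

For a continuous step input, C/C₀ ≈ ½·erfc((x−vt)/(2√(Dt))).
vt = 2.24 × 183 = 409.92 m and 2√(Dt) = 2√(0.215 × 183) = 12.55 m.
Argument (x−vt)/(2√(Dt)) = (407 − 409.92)/12.55 = -0.2327; ½·erfc(-0.2327) = 0.6290.
C = 39.5 × 0.6290 = 24.8 mg/L.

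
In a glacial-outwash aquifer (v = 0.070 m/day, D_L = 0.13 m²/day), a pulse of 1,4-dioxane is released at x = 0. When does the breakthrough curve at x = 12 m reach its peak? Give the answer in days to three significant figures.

147 days

For the 1D instantaneous-source solution, setting ∂C/∂t = 0 at fixed x gives v²t² + 2Dt − x² = 0, so t = (√(D² + v²x²) − D)/v².
√(D² + v²x²) = √(0.13² + 0.070² × 12²) = 0.8500; v² = 0.0049.
t = (0.8500 − 0.13)/0.0049 = 147 days (vs. the pure-advection estimate x/v = 171 d).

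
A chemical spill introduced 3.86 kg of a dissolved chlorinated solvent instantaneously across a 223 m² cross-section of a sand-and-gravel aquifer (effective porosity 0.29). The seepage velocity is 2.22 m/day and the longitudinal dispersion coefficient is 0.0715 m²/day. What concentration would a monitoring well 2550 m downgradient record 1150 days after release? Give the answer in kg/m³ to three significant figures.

For an instantaneous plane source, C(x,t) = M/(n_e·A·√(4πDt)) · exp(−(x−vt)²/(4Dt)), with n_e·A the pore (flow) area.
Plume center vt = 2.22 × 1150 = 2553 m, so the well at 2550 m is 3 m upgradient of the peak.
√(4πDt) = 32.14 m, giving peak height M/(n_e·A·√(4πDt)) = 3.86/(0.29 × 223 × 32.14) = 0.001857 kg/m³.
(x−vt)²/(4Dt) = (-3)²/(4 × 0.0715 × 1150) = 0.02736; exp(−0.02736) = 0.9730.
C = 0.001857 × 0.9730 = 0.00181 kg/m³.

0.00181 kg/m³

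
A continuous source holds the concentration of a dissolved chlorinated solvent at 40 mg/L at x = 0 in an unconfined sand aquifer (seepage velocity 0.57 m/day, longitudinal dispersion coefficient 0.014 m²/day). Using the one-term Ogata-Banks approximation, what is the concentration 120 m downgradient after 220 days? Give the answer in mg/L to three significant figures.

For a continuous step input, C/C₀ ≈ ½·erfc((x−vt)/(2√(Dt))).
vt = 0.57 × 220 = 125.4 m and 2√(Dt) = 2√(0.014 × 220) = 3.510 m.
Argument (x−vt)/(2√(Dt)) = (120 − 125.4)/3.510 = -1.538; ½·erfc(-1.538) = 0.9852.
C = 40 × 0.9852 = 39.4 mg/L.

39.4 mg/L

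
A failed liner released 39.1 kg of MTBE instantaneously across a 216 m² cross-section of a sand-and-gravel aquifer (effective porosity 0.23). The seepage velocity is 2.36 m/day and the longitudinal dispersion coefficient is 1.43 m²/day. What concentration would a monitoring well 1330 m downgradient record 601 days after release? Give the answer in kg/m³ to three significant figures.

0.000782 kg/m³

For an instantaneous plane source, C(x,t) = M/(n_e·A·√(4πDt)) · exp(−(x−vt)²/(4Dt)), with n_e·A the pore (flow) area.
Plume center vt = 2.36 × 601 = 1418.36 m, so the well at 1330 m is 88.36 m upgradient of the peak.
√(4πDt) = 103.9 m, giving peak height M/(n_e·A·√(4πDt)) = 39.1/(0.23 × 216 × 103.9) = 0.007575 kg/m³.
(x−vt)²/(4Dt) = (-88.36)²/(4 × 1.43 × 601) = 2.271; exp(−2.271) = 0.1032.
C = 0.007575 × 0.1032 = 0.000782 kg/m³.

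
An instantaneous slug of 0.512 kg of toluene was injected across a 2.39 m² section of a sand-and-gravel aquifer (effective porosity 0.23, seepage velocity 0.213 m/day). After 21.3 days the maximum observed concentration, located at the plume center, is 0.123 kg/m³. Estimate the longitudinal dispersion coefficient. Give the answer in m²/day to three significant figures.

0.214 m²/day

At the plume center C_max = M/(n_e·A·√(4πDt)), so D = M²/(4πt·(n_e·A·C_max)²).
n_e·A·C_max = 0.23 × 2.39 × 0.123 = 0.06761 kg/m.
D = 0.512²/(4π × 21.3 × 0.06761²) = 0.214 m²/day.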